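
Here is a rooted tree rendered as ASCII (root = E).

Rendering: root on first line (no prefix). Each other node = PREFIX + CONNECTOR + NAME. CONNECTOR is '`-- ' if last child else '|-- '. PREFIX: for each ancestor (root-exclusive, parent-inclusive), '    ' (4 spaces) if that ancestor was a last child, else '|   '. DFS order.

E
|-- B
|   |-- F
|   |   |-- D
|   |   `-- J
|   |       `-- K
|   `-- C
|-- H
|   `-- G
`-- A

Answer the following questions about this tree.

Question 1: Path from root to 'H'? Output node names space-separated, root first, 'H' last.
Walk down from root: E -> H

Answer: E H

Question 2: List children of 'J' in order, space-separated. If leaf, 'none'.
Node J's children (from adjacency): K

Answer: K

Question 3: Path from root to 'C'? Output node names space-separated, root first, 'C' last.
Walk down from root: E -> B -> C

Answer: E B C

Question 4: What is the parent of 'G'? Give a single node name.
Scan adjacency: G appears as child of H

Answer: H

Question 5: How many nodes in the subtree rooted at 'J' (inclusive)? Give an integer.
Answer: 2

Derivation:
Subtree rooted at J contains: J, K
Count = 2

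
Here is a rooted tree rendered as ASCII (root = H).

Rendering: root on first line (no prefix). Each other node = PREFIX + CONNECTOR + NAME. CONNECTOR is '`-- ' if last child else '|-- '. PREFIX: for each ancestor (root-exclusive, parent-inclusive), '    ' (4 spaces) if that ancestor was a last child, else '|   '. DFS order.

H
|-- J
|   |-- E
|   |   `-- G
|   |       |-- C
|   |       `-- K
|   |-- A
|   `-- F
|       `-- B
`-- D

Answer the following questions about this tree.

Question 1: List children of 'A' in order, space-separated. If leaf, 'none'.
Answer: none

Derivation:
Node A's children (from adjacency): (leaf)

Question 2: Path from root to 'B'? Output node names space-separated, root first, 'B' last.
Walk down from root: H -> J -> F -> B

Answer: H J F B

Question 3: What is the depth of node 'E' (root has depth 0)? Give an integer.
Path from root to E: H -> J -> E
Depth = number of edges = 2

Answer: 2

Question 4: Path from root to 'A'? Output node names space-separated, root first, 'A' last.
Answer: H J A

Derivation:
Walk down from root: H -> J -> A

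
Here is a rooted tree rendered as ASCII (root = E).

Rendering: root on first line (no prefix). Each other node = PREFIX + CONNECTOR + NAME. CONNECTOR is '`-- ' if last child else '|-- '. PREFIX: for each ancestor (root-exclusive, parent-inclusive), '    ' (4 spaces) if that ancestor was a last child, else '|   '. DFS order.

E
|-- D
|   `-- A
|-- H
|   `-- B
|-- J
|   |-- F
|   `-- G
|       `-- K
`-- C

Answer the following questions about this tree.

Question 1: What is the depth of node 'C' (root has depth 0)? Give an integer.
Answer: 1

Derivation:
Path from root to C: E -> C
Depth = number of edges = 1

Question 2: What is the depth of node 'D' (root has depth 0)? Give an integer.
Path from root to D: E -> D
Depth = number of edges = 1

Answer: 1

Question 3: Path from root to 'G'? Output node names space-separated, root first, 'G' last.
Answer: E J G

Derivation:
Walk down from root: E -> J -> G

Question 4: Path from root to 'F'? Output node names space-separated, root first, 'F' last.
Answer: E J F

Derivation:
Walk down from root: E -> J -> F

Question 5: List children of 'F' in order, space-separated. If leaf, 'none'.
Answer: none

Derivation:
Node F's children (from adjacency): (leaf)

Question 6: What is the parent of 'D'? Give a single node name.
Scan adjacency: D appears as child of E

Answer: E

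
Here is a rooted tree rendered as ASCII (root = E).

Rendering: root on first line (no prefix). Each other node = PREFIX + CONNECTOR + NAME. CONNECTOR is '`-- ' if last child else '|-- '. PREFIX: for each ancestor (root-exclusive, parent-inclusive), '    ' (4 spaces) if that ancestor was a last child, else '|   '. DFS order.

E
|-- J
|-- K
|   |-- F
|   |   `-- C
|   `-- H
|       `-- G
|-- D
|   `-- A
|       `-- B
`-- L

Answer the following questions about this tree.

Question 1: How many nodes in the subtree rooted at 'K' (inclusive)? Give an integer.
Subtree rooted at K contains: C, F, G, H, K
Count = 5

Answer: 5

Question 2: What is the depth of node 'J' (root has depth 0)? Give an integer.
Path from root to J: E -> J
Depth = number of edges = 1

Answer: 1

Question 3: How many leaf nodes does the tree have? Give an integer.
Leaves (nodes with no children): B, C, G, J, L

Answer: 5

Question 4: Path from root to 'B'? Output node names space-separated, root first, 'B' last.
Walk down from root: E -> D -> A -> B

Answer: E D A B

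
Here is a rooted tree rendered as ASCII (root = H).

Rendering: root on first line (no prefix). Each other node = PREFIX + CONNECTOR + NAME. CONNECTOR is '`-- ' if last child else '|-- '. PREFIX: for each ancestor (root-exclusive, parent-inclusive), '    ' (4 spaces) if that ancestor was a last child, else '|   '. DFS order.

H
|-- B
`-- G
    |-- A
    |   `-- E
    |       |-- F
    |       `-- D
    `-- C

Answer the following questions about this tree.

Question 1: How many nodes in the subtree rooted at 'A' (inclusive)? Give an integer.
Answer: 4

Derivation:
Subtree rooted at A contains: A, D, E, F
Count = 4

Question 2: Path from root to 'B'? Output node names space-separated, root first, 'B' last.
Walk down from root: H -> B

Answer: H B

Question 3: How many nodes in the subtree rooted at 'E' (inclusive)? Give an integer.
Subtree rooted at E contains: D, E, F
Count = 3

Answer: 3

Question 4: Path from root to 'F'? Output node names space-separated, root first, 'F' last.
Walk down from root: H -> G -> A -> E -> F

Answer: H G A E F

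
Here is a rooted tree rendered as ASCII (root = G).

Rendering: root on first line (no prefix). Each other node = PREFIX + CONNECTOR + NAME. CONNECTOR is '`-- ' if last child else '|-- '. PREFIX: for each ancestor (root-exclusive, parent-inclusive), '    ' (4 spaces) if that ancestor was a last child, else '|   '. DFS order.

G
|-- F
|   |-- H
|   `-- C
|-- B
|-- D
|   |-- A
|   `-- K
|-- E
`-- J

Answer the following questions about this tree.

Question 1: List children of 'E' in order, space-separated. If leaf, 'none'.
Node E's children (from adjacency): (leaf)

Answer: none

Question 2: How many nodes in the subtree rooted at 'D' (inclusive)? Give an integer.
Answer: 3

Derivation:
Subtree rooted at D contains: A, D, K
Count = 3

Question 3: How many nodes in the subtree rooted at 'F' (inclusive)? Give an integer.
Subtree rooted at F contains: C, F, H
Count = 3

Answer: 3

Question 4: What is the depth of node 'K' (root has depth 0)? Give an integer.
Answer: 2

Derivation:
Path from root to K: G -> D -> K
Depth = number of edges = 2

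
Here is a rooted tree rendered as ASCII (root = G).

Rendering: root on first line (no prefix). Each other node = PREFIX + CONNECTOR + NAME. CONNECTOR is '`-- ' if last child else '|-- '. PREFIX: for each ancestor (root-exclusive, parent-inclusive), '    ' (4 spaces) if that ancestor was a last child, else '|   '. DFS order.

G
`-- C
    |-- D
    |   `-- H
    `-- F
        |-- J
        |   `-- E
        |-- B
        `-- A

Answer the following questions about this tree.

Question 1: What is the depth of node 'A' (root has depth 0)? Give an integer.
Answer: 3

Derivation:
Path from root to A: G -> C -> F -> A
Depth = number of edges = 3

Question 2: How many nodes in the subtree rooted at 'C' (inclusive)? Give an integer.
Subtree rooted at C contains: A, B, C, D, E, F, H, J
Count = 8

Answer: 8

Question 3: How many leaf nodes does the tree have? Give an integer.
Answer: 4

Derivation:
Leaves (nodes with no children): A, B, E, H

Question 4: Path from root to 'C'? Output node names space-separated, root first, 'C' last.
Answer: G C

Derivation:
Walk down from root: G -> C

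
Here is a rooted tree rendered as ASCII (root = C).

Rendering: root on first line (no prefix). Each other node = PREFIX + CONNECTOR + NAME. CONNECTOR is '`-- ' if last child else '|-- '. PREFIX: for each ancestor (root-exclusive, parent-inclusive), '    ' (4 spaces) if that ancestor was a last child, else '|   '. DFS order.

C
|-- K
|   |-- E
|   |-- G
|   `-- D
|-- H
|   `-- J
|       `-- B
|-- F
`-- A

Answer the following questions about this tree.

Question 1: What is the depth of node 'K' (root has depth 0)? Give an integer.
Answer: 1

Derivation:
Path from root to K: C -> K
Depth = number of edges = 1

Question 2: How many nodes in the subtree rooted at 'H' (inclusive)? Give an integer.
Subtree rooted at H contains: B, H, J
Count = 3

Answer: 3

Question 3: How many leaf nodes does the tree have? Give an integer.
Answer: 6

Derivation:
Leaves (nodes with no children): A, B, D, E, F, G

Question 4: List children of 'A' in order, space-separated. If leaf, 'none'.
Node A's children (from adjacency): (leaf)

Answer: none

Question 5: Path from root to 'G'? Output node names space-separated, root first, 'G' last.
Answer: C K G

Derivation:
Walk down from root: C -> K -> G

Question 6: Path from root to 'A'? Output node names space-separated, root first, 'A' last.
Walk down from root: C -> A

Answer: C A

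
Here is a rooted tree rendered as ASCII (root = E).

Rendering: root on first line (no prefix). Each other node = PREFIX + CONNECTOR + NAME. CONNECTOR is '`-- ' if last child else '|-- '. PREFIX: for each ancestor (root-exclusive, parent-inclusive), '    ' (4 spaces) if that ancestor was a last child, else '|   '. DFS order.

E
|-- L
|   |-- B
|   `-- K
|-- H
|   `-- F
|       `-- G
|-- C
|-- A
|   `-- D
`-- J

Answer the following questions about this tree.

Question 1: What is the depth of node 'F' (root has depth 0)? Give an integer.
Path from root to F: E -> H -> F
Depth = number of edges = 2

Answer: 2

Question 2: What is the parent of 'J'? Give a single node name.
Answer: E

Derivation:
Scan adjacency: J appears as child of E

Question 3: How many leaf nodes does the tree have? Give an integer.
Leaves (nodes with no children): B, C, D, G, J, K

Answer: 6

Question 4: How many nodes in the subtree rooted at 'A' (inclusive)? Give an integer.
Subtree rooted at A contains: A, D
Count = 2

Answer: 2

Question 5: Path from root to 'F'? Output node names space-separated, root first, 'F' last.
Answer: E H F

Derivation:
Walk down from root: E -> H -> F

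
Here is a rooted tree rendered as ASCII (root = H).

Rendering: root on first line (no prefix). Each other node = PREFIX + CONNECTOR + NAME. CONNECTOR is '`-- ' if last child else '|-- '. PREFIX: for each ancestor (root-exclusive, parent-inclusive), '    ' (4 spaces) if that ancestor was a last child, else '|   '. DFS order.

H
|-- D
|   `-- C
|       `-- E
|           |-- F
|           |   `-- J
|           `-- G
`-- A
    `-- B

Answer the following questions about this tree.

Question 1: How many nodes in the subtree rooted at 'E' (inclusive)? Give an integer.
Answer: 4

Derivation:
Subtree rooted at E contains: E, F, G, J
Count = 4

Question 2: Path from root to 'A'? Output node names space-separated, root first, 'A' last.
Walk down from root: H -> A

Answer: H A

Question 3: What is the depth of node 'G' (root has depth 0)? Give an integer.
Answer: 4

Derivation:
Path from root to G: H -> D -> C -> E -> G
Depth = number of edges = 4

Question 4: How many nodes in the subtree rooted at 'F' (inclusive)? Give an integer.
Answer: 2

Derivation:
Subtree rooted at F contains: F, J
Count = 2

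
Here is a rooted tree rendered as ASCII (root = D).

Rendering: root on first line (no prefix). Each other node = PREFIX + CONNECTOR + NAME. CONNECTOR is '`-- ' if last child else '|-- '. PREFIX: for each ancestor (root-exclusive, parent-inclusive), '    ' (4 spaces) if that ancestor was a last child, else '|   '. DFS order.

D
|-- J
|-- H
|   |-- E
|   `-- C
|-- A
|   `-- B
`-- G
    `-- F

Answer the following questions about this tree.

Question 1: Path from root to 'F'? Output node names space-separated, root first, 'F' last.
Answer: D G F

Derivation:
Walk down from root: D -> G -> F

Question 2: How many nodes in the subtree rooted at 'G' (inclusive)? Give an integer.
Subtree rooted at G contains: F, G
Count = 2

Answer: 2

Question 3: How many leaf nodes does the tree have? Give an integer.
Leaves (nodes with no children): B, C, E, F, J

Answer: 5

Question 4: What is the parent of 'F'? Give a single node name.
Scan adjacency: F appears as child of G

Answer: G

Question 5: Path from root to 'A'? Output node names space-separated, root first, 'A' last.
Answer: D A

Derivation:
Walk down from root: D -> A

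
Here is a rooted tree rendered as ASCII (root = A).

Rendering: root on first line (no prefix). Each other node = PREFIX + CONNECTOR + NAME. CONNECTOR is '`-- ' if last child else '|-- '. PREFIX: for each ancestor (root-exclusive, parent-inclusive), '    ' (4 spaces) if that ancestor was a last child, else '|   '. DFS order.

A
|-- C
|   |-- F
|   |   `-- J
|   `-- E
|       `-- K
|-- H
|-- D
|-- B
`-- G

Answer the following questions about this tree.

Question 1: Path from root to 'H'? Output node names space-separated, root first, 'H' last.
Walk down from root: A -> H

Answer: A H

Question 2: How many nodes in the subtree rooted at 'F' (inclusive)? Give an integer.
Answer: 2

Derivation:
Subtree rooted at F contains: F, J
Count = 2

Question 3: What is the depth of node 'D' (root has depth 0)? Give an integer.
Answer: 1

Derivation:
Path from root to D: A -> D
Depth = number of edges = 1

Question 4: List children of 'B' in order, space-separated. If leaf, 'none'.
Node B's children (from adjacency): (leaf)

Answer: none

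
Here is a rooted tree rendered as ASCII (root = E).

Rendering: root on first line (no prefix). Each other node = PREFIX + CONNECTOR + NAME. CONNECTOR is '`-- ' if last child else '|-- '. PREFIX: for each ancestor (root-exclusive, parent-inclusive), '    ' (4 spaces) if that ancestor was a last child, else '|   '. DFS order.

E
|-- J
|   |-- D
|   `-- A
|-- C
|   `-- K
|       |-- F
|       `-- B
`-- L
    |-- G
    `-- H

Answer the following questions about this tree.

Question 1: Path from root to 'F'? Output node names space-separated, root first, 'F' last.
Walk down from root: E -> C -> K -> F

Answer: E C K F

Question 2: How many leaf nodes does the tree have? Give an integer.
Answer: 6

Derivation:
Leaves (nodes with no children): A, B, D, F, G, H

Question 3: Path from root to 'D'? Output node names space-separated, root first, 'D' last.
Answer: E J D

Derivation:
Walk down from root: E -> J -> D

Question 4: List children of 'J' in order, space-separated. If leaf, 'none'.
Answer: D A

Derivation:
Node J's children (from adjacency): D, A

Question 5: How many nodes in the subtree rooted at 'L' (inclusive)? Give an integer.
Subtree rooted at L contains: G, H, L
Count = 3

Answer: 3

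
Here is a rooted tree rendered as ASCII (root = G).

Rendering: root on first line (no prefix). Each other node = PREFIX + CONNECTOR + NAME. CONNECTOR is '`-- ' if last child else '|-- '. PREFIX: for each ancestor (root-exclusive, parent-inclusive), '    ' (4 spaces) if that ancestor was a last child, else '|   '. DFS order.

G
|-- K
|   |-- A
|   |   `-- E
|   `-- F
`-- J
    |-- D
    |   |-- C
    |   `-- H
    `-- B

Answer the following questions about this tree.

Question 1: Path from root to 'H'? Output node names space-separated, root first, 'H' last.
Walk down from root: G -> J -> D -> H

Answer: G J D H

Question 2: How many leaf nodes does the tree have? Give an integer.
Answer: 5

Derivation:
Leaves (nodes with no children): B, C, E, F, H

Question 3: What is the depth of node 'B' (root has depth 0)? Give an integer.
Path from root to B: G -> J -> B
Depth = number of edges = 2

Answer: 2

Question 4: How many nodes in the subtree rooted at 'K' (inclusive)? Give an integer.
Answer: 4

Derivation:
Subtree rooted at K contains: A, E, F, K
Count = 4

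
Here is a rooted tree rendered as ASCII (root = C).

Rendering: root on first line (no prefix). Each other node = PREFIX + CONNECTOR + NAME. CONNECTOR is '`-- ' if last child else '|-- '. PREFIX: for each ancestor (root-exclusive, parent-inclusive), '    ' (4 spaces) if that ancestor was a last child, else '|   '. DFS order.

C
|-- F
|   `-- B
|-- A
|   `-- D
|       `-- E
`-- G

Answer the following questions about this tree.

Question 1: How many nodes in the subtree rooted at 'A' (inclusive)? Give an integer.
Answer: 3

Derivation:
Subtree rooted at A contains: A, D, E
Count = 3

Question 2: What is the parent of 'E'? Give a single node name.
Answer: D

Derivation:
Scan adjacency: E appears as child of D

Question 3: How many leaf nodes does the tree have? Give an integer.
Answer: 3

Derivation:
Leaves (nodes with no children): B, E, G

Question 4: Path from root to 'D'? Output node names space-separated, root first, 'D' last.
Walk down from root: C -> A -> D

Answer: C A D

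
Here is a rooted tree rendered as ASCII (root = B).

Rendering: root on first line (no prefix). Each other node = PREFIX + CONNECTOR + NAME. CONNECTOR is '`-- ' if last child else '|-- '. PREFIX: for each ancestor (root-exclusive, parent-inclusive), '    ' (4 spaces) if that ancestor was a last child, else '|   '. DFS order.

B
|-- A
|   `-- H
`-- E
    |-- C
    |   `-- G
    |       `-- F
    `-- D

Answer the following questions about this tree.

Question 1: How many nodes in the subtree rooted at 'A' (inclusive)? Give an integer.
Subtree rooted at A contains: A, H
Count = 2

Answer: 2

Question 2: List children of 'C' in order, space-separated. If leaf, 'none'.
Answer: G

Derivation:
Node C's children (from adjacency): G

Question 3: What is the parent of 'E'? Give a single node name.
Answer: B

Derivation:
Scan adjacency: E appears as child of B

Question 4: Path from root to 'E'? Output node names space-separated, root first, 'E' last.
Walk down from root: B -> E

Answer: B E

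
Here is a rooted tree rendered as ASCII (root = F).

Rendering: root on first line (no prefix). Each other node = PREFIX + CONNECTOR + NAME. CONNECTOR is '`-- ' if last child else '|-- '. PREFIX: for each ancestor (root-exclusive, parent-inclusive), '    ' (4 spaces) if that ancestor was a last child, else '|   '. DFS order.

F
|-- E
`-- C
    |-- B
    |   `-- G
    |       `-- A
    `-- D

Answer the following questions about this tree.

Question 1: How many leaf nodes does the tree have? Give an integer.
Leaves (nodes with no children): A, D, E

Answer: 3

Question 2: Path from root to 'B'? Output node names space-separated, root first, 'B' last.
Walk down from root: F -> C -> B

Answer: F C B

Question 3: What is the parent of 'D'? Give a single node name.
Scan adjacency: D appears as child of C

Answer: C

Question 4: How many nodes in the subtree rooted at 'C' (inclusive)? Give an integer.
Subtree rooted at C contains: A, B, C, D, G
Count = 5

Answer: 5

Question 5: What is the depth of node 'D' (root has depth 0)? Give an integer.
Path from root to D: F -> C -> D
Depth = number of edges = 2

Answer: 2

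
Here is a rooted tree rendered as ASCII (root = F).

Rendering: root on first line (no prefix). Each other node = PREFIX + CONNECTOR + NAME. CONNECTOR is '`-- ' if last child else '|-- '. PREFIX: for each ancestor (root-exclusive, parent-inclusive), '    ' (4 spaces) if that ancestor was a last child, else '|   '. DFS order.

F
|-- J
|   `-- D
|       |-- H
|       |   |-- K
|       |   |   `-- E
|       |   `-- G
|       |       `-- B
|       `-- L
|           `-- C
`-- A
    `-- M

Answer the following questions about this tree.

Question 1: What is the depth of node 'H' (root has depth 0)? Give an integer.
Path from root to H: F -> J -> D -> H
Depth = number of edges = 3

Answer: 3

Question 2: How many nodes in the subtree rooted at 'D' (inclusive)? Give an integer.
Subtree rooted at D contains: B, C, D, E, G, H, K, L
Count = 8

Answer: 8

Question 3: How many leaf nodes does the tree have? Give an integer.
Leaves (nodes with no children): B, C, E, M

Answer: 4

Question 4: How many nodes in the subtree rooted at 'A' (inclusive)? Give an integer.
Answer: 2

Derivation:
Subtree rooted at A contains: A, M
Count = 2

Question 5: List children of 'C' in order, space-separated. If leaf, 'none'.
Answer: none

Derivation:
Node C's children (from adjacency): (leaf)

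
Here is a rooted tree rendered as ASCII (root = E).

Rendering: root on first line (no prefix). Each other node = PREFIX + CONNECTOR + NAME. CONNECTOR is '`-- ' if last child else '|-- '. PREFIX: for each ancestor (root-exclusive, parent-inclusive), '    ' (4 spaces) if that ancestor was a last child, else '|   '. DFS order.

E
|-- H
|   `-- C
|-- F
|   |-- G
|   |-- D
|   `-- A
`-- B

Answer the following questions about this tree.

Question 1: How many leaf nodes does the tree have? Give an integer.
Answer: 5

Derivation:
Leaves (nodes with no children): A, B, C, D, G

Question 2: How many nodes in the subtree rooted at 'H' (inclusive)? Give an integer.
Subtree rooted at H contains: C, H
Count = 2

Answer: 2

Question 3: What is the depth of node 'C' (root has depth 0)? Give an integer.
Path from root to C: E -> H -> C
Depth = number of edges = 2

Answer: 2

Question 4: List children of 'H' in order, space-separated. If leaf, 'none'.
Answer: C

Derivation:
Node H's children (from adjacency): C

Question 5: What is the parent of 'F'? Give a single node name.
Answer: E

Derivation:
Scan adjacency: F appears as child of E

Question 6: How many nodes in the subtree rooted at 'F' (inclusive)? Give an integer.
Answer: 4

Derivation:
Subtree rooted at F contains: A, D, F, G
Count = 4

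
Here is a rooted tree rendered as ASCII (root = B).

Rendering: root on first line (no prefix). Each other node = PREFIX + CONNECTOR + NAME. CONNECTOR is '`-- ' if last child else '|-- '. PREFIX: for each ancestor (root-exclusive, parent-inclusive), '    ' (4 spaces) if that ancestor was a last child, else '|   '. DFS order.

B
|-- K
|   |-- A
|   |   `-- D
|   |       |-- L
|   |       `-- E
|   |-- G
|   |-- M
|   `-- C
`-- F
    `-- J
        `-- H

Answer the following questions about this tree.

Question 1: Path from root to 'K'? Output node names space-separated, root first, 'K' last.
Answer: B K

Derivation:
Walk down from root: B -> K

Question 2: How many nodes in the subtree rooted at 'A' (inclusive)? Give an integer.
Answer: 4

Derivation:
Subtree rooted at A contains: A, D, E, L
Count = 4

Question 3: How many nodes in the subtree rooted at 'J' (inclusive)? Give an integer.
Subtree rooted at J contains: H, J
Count = 2

Answer: 2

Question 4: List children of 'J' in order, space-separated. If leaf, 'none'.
Answer: H

Derivation:
Node J's children (from adjacency): H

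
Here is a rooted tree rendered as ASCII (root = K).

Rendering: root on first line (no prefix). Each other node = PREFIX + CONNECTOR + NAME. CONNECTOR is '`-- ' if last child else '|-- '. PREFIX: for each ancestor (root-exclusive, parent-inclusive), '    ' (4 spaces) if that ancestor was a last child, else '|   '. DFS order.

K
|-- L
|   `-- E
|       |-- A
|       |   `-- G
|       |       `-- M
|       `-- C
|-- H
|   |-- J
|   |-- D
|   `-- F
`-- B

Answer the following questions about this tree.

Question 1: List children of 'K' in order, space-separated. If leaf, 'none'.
Node K's children (from adjacency): L, H, B

Answer: L H B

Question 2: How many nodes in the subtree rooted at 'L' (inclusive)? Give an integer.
Answer: 6

Derivation:
Subtree rooted at L contains: A, C, E, G, L, M
Count = 6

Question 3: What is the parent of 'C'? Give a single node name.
Scan adjacency: C appears as child of E

Answer: E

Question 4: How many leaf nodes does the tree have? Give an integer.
Answer: 6

Derivation:
Leaves (nodes with no children): B, C, D, F, J, M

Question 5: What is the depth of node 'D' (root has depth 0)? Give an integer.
Path from root to D: K -> H -> D
Depth = number of edges = 2

Answer: 2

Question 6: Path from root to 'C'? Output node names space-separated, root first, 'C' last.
Walk down from root: K -> L -> E -> C

Answer: K L E C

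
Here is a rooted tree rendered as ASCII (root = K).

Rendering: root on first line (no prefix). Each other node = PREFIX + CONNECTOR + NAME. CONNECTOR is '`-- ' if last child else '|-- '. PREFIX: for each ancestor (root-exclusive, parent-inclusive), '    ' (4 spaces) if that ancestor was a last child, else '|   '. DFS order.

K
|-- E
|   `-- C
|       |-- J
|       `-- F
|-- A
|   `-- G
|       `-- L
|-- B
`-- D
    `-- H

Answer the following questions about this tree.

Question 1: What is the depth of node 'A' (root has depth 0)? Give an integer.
Path from root to A: K -> A
Depth = number of edges = 1

Answer: 1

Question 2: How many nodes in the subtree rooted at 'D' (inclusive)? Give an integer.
Answer: 2

Derivation:
Subtree rooted at D contains: D, H
Count = 2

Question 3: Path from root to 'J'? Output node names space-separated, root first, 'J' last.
Answer: K E C J

Derivation:
Walk down from root: K -> E -> C -> J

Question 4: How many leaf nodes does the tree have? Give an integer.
Leaves (nodes with no children): B, F, H, J, L

Answer: 5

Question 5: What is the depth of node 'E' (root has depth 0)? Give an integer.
Path from root to E: K -> E
Depth = number of edges = 1

Answer: 1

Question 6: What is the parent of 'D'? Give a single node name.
Answer: K

Derivation:
Scan adjacency: D appears as child of K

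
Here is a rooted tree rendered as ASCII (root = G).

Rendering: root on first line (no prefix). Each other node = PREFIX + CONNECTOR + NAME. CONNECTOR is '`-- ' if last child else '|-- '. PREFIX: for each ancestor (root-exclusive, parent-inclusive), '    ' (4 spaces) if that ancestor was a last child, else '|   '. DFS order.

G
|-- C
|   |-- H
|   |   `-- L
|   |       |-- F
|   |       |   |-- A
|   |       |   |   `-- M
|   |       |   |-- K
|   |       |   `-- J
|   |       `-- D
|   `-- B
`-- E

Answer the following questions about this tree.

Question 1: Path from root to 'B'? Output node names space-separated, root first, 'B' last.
Answer: G C B

Derivation:
Walk down from root: G -> C -> B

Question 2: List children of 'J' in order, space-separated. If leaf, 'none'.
Answer: none

Derivation:
Node J's children (from adjacency): (leaf)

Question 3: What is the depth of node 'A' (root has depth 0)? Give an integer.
Answer: 5

Derivation:
Path from root to A: G -> C -> H -> L -> F -> A
Depth = number of edges = 5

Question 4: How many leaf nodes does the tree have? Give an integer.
Answer: 6

Derivation:
Leaves (nodes with no children): B, D, E, J, K, M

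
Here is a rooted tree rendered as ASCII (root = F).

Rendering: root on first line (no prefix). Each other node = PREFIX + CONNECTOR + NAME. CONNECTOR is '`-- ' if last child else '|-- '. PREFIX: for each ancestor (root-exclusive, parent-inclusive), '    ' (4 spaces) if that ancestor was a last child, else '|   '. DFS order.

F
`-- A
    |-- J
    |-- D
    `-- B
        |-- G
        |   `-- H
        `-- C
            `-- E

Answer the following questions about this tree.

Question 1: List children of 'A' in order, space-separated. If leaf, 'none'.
Node A's children (from adjacency): J, D, B

Answer: J D B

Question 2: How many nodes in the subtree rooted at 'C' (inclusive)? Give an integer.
Subtree rooted at C contains: C, E
Count = 2

Answer: 2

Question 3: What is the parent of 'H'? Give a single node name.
Answer: G

Derivation:
Scan adjacency: H appears as child of G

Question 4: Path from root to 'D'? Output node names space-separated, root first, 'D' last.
Walk down from root: F -> A -> D

Answer: F A D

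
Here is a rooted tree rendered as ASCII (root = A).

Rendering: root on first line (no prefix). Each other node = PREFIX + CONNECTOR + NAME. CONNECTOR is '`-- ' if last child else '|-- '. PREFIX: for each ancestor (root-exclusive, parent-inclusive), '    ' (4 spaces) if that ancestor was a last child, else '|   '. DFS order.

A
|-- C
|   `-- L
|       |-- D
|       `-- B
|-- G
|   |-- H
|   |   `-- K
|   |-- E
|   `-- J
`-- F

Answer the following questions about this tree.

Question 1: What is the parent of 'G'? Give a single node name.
Scan adjacency: G appears as child of A

Answer: A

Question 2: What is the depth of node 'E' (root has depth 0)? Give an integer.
Path from root to E: A -> G -> E
Depth = number of edges = 2

Answer: 2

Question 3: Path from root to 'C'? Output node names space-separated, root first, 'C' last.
Answer: A C

Derivation:
Walk down from root: A -> C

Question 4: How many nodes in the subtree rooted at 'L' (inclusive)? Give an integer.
Answer: 3

Derivation:
Subtree rooted at L contains: B, D, L
Count = 3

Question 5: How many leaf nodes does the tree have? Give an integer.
Answer: 6

Derivation:
Leaves (nodes with no children): B, D, E, F, J, K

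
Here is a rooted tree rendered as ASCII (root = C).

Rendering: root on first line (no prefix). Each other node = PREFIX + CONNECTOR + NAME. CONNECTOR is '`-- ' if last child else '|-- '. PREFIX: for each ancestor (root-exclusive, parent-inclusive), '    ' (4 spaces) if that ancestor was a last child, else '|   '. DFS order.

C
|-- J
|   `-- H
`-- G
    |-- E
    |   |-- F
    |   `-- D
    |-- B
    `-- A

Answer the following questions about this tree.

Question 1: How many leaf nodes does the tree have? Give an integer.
Leaves (nodes with no children): A, B, D, F, H

Answer: 5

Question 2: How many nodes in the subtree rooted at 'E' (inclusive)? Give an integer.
Answer: 3

Derivation:
Subtree rooted at E contains: D, E, F
Count = 3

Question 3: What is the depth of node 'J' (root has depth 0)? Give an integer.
Answer: 1

Derivation:
Path from root to J: C -> J
Depth = number of edges = 1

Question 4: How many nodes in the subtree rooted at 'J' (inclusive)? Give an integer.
Subtree rooted at J contains: H, J
Count = 2

Answer: 2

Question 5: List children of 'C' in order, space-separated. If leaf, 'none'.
Answer: J G

Derivation:
Node C's children (from adjacency): J, G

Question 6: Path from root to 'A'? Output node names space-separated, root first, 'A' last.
Walk down from root: C -> G -> A

Answer: C G A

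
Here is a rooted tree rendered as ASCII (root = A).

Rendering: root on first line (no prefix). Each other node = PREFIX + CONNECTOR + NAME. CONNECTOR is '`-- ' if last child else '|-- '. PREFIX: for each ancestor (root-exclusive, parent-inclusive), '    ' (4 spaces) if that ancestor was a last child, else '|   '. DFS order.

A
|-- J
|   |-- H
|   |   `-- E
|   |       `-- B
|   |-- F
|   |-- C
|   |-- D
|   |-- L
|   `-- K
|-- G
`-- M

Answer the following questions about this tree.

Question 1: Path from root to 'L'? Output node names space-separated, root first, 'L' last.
Answer: A J L

Derivation:
Walk down from root: A -> J -> L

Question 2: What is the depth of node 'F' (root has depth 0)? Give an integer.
Answer: 2

Derivation:
Path from root to F: A -> J -> F
Depth = number of edges = 2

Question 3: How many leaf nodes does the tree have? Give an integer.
Answer: 8

Derivation:
Leaves (nodes with no children): B, C, D, F, G, K, L, M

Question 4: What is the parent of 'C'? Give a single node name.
Answer: J

Derivation:
Scan adjacency: C appears as child of J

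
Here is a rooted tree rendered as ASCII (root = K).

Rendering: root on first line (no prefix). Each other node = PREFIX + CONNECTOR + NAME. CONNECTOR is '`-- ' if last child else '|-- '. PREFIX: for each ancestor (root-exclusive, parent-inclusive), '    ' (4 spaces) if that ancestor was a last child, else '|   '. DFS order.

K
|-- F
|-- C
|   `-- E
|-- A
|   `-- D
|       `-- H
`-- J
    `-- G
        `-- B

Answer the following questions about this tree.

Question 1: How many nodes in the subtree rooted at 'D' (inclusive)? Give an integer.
Answer: 2

Derivation:
Subtree rooted at D contains: D, H
Count = 2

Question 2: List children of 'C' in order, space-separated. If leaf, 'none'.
Node C's children (from adjacency): E

Answer: E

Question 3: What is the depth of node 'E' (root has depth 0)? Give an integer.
Path from root to E: K -> C -> E
Depth = number of edges = 2

Answer: 2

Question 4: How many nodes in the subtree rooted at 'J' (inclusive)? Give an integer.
Subtree rooted at J contains: B, G, J
Count = 3

Answer: 3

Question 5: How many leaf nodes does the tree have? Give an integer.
Answer: 4

Derivation:
Leaves (nodes with no children): B, E, F, H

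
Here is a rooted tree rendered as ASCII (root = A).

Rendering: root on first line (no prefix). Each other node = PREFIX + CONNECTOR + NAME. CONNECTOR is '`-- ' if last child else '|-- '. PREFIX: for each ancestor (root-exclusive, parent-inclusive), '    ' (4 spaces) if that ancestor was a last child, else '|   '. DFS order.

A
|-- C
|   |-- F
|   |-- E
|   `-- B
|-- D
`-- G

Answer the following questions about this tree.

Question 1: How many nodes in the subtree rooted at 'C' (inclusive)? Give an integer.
Answer: 4

Derivation:
Subtree rooted at C contains: B, C, E, F
Count = 4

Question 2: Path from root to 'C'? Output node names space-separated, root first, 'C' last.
Walk down from root: A -> C

Answer: A C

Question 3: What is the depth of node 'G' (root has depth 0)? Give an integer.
Answer: 1

Derivation:
Path from root to G: A -> G
Depth = number of edges = 1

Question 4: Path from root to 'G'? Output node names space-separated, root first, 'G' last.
Answer: A G

Derivation:
Walk down from root: A -> G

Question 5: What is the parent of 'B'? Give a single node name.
Answer: C

Derivation:
Scan adjacency: B appears as child of C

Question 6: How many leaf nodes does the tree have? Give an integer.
Answer: 5

Derivation:
Leaves (nodes with no children): B, D, E, F, G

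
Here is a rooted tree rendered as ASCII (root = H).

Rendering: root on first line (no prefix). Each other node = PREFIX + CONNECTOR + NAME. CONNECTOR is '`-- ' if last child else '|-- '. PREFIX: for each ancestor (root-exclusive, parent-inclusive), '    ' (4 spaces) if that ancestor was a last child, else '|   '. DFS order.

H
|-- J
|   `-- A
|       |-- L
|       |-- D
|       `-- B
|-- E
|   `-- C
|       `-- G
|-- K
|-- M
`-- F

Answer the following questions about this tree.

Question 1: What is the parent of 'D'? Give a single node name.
Scan adjacency: D appears as child of A

Answer: A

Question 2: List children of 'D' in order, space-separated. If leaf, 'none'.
Node D's children (from adjacency): (leaf)

Answer: none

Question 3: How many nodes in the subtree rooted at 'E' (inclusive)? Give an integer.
Subtree rooted at E contains: C, E, G
Count = 3

Answer: 3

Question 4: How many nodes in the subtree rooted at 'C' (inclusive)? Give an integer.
Subtree rooted at C contains: C, G
Count = 2

Answer: 2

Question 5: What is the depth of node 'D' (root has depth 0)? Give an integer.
Answer: 3

Derivation:
Path from root to D: H -> J -> A -> D
Depth = number of edges = 3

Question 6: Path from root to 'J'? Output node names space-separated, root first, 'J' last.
Answer: H J

Derivation:
Walk down from root: H -> J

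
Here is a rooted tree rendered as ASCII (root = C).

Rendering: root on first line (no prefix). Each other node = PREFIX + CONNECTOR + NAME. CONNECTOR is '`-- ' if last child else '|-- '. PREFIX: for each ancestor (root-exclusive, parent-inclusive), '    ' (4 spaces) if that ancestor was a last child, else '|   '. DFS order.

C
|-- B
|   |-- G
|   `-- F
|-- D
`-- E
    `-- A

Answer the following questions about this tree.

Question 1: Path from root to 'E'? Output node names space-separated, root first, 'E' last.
Walk down from root: C -> E

Answer: C E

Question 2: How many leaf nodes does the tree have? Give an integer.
Leaves (nodes with no children): A, D, F, G

Answer: 4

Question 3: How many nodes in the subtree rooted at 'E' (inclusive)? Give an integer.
Answer: 2

Derivation:
Subtree rooted at E contains: A, E
Count = 2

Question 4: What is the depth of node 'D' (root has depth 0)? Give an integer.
Path from root to D: C -> D
Depth = number of edges = 1

Answer: 1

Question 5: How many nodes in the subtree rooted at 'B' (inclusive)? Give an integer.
Answer: 3

Derivation:
Subtree rooted at B contains: B, F, G
Count = 3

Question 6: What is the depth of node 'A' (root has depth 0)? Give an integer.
Answer: 2

Derivation:
Path from root to A: C -> E -> A
Depth = number of edges = 2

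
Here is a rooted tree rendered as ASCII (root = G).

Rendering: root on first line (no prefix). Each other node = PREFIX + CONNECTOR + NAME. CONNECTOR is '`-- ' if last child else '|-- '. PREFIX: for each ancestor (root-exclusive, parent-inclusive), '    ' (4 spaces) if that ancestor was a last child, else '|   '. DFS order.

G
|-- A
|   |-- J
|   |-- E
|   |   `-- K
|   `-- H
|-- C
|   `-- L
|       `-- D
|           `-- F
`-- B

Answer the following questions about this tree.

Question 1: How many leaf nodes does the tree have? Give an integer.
Leaves (nodes with no children): B, F, H, J, K

Answer: 5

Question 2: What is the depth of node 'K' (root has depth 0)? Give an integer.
Answer: 3

Derivation:
Path from root to K: G -> A -> E -> K
Depth = number of edges = 3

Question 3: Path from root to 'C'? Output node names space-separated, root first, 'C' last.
Walk down from root: G -> C

Answer: G C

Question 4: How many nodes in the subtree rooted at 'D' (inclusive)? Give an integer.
Subtree rooted at D contains: D, F
Count = 2

Answer: 2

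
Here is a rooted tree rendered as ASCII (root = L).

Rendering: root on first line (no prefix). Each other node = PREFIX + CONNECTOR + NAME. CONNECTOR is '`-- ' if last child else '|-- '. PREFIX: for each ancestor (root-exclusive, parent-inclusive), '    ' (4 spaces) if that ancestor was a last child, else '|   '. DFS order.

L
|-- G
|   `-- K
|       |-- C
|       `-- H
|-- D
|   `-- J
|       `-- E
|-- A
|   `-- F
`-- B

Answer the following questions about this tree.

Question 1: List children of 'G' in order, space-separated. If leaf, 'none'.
Answer: K

Derivation:
Node G's children (from adjacency): K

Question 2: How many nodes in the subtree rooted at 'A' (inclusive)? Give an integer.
Subtree rooted at A contains: A, F
Count = 2

Answer: 2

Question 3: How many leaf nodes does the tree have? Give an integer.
Answer: 5

Derivation:
Leaves (nodes with no children): B, C, E, F, H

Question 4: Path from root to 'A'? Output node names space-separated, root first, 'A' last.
Answer: L A

Derivation:
Walk down from root: L -> A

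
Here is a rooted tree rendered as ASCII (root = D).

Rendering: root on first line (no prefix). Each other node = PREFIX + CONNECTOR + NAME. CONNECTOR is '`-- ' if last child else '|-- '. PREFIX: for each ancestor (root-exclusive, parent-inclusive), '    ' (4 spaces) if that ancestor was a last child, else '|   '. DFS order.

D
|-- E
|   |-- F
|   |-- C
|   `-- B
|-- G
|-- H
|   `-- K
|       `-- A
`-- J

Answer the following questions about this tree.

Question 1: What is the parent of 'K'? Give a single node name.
Answer: H

Derivation:
Scan adjacency: K appears as child of H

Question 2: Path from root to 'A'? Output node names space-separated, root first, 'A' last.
Walk down from root: D -> H -> K -> A

Answer: D H K A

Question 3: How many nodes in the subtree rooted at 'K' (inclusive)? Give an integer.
Answer: 2

Derivation:
Subtree rooted at K contains: A, K
Count = 2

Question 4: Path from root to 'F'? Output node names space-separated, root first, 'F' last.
Answer: D E F

Derivation:
Walk down from root: D -> E -> F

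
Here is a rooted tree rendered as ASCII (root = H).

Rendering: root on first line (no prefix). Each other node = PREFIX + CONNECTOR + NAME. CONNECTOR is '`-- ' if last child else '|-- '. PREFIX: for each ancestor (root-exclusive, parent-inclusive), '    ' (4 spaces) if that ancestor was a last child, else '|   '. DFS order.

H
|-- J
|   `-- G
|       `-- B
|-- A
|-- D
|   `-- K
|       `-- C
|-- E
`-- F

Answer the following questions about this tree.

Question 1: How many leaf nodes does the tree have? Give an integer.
Answer: 5

Derivation:
Leaves (nodes with no children): A, B, C, E, F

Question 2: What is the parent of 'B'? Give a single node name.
Answer: G

Derivation:
Scan adjacency: B appears as child of G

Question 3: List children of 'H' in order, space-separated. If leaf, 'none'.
Answer: J A D E F

Derivation:
Node H's children (from adjacency): J, A, D, E, F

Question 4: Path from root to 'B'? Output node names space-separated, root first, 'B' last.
Answer: H J G B

Derivation:
Walk down from root: H -> J -> G -> B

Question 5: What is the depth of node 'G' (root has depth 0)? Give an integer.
Answer: 2

Derivation:
Path from root to G: H -> J -> G
Depth = number of edges = 2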